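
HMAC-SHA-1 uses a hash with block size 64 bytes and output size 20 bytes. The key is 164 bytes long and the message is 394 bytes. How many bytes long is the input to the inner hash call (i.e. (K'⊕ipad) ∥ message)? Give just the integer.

Key is 164 > 64 bytes, so it is hashed to 20 bytes then zero-padded to 64: |K'| = 64.
Inner input = (K'⊕ipad) ∥ m → 64 + 394 = 458 bytes.

458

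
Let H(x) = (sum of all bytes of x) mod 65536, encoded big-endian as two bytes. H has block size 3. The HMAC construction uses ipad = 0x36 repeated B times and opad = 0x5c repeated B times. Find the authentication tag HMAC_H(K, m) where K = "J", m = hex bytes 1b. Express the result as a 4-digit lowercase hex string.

00d2

Key "J" = 4a is 1 byte ≤ B = 3; zero-pad to 3 bytes: K' = 4a 00 00.
K' ⊕ ipad = 7c 36 36.  K' ⊕ opad = 16 5c 5c.
Inner input = (K'⊕ipad) ∥ m = 7c 36 36 ∥ 1b.
Inner hash: sum = 124+54+54+27 = 259 → 01 03.
Outer input = (K'⊕opad) ∥ inner = 16 5c 5c ∥ 01 03.
Outer hash (tag): sum = 22+92+92+1+3 = 210 → 00 d2.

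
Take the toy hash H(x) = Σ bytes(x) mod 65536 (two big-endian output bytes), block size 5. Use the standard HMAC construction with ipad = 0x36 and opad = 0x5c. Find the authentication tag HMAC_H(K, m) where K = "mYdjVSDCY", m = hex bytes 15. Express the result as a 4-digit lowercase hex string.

01cc

Key "mYdjVSDCY" = 6d 59 64 6a 56 53 44 43 59 is 9 bytes > B = 5, so hash it first: H(key) = 03 1d, then zero-pad to 5 bytes: K' = 03 1d 00 00 00.
K' ⊕ ipad = 35 2b 36 36 36.  K' ⊕ opad = 5f 41 5c 5c 5c.
Inner input = (K'⊕ipad) ∥ m = 35 2b 36 36 36 ∥ 15.
Inner hash: sum = 53+43+54+54+54+21 = 279 → 01 17.
Outer input = (K'⊕opad) ∥ inner = 5f 41 5c 5c 5c ∥ 01 17.
Outer hash (tag): sum = 95+65+92+92+92+1+23 = 460 → 01 cc.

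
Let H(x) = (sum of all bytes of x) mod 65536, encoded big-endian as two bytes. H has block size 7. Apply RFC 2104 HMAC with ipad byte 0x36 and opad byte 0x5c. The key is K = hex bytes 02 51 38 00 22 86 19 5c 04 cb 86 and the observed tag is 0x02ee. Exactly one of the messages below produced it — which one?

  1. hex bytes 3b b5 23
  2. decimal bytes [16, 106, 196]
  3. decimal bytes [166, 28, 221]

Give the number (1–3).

Key hex bytes 02 51 38 00 22 86 19 5c 04 cb 86 is 11 bytes > B = 7, so hash it first: H(key) = 02 fd, then zero-pad to 7 bytes: K' = 02 fd 00 00 00 00 00.
K' ⊕ ipad = 34 cb 36 36 36 36 36; K' ⊕ opad = 5e a1 5c 5c 5c 5c 5c.
m1: inner = H(34 cb 36 36 36 36 36 3b b5 23) = 03 20; tag = H(5e a1 5c 5c 5c 5c 5c 03 20) = 02ee ← matches
m2: inner = H(34 cb 36 36 36 36 36 10 6a c4) = 03 4b; tag = H(5e a1 5c 5c 5c 5c 5c 03 4b) = 0319
m3: inner = H(34 cb 36 36 36 36 36 a6 1c dd) = 03 ac; tag = H(5e a1 5c 5c 5c 5c 5c 03 ac) = 037a

1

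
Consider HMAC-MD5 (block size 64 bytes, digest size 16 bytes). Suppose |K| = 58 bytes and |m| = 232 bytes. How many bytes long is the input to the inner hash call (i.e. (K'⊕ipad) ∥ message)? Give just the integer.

296

Key is 58 ≤ 64 bytes, zero-padded: |K'| = 64.
Inner input = (K'⊕ipad) ∥ m → 64 + 232 = 296 bytes.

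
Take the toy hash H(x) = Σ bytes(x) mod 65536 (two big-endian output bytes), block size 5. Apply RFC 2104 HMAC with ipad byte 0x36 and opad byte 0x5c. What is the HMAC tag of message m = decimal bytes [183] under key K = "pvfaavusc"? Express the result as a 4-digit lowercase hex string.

Key "pvfaavusc" = 70 76 66 61 61 76 75 73 63 is 9 bytes > B = 5, so hash it first: H(key) = 03 cf, then zero-pad to 5 bytes: K' = 03 cf 00 00 00.
K' ⊕ ipad = 35 f9 36 36 36.  K' ⊕ opad = 5f 93 5c 5c 5c.
Inner input = (K'⊕ipad) ∥ m = 35 f9 36 36 36 ∥ b7.
Inner hash: sum = 53+249+54+54+54+183 = 647 → 02 87.
Outer input = (K'⊕opad) ∥ inner = 5f 93 5c 5c 5c ∥ 02 87.
Outer hash (tag): sum = 95+147+92+92+92+2+135 = 655 → 02 8f.

028f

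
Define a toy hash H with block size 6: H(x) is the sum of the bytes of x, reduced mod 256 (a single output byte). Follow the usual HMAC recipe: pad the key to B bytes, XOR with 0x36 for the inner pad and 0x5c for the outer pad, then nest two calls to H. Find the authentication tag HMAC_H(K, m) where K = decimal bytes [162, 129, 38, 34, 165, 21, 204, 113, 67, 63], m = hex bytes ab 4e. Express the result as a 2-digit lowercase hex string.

Key decimal bytes [162, 129, 38, 34, 165, 21, 204, 113, 67, 63] = a2 81 26 22 a5 15 cc 71 43 3f is 10 bytes > B = 6, so hash it first: H(key) = e4, then zero-pad to 6 bytes: K' = e4 00 00 00 00 00.
K' ⊕ ipad = d2 36 36 36 36 36.  K' ⊕ opad = b8 5c 5c 5c 5c 5c.
Inner input = (K'⊕ipad) ∥ m = d2 36 36 36 36 36 ∥ ab 4e.
Inner hash: sum = 210+54+54+54+54+54+171+78 = 729; mod 256 = 217 → d9.
Outer input = (K'⊕opad) ∥ inner = b8 5c 5c 5c 5c 5c ∥ d9.
Outer hash (tag): sum = 184+92+92+92+92+92+217 = 861; mod 256 = 93 → 5d.

5d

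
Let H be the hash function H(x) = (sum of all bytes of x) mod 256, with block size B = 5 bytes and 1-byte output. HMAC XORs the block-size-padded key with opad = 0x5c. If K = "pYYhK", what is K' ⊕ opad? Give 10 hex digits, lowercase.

Key "pYYhK" = 70 59 59 68 4b is exactly B = 5 bytes: K' = 70 59 59 68 4b.
XOR each byte with 0x5c: 70⊕5c=2c, 59⊕5c=05, 59⊕5c=05, 68⊕5c=34, 4b⊕5c=17.

2c05053417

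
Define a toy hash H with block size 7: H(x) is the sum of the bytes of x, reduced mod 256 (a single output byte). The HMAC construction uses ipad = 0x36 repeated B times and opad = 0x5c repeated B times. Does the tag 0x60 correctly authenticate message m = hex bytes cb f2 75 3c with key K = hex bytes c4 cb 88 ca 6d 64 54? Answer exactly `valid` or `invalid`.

invalid

Key hex bytes c4 cb 88 ca 6d 64 54 is exactly B = 7 bytes: K' = c4 cb 88 ca 6d 64 54.
K' ⊕ ipad = f2 fd be fc 5b 52 62; K' ⊕ opad = 98 97 d4 96 31 38 08.
Inner hash: sum = 242+253+190+252+91+82+98+203+242+117+60 = 1830; mod 256 = 38 → 26.
Outer hash (recomputed tag): sum = 152+151+212+150+49+56+8+38 = 816; mod 256 = 48 → 30.
Recomputed tag = 30; claimed = 60 → mismatch.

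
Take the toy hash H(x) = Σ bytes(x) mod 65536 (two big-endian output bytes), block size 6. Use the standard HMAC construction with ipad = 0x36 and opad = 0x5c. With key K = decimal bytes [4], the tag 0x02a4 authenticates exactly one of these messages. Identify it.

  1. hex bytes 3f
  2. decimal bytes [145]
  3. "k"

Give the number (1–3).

1

Key decimal bytes [4] = 04 is 1 byte ≤ B = 6; zero-pad to 6 bytes: K' = 04 00 00 00 00 00.
K' ⊕ ipad = 32 36 36 36 36 36; K' ⊕ opad = 58 5c 5c 5c 5c 5c.
m1: inner = H(32 36 36 36 36 36 3f) = 01 7f; tag = H(58 5c 5c 5c 5c 5c 01 7f) = 02a4 ← matches
m2: inner = H(32 36 36 36 36 36 91) = 01 d1; tag = H(58 5c 5c 5c 5c 5c 01 d1) = 02f6
m3: inner = H(32 36 36 36 36 36 6b) = 01 ab; tag = H(58 5c 5c 5c 5c 5c 01 ab) = 02d0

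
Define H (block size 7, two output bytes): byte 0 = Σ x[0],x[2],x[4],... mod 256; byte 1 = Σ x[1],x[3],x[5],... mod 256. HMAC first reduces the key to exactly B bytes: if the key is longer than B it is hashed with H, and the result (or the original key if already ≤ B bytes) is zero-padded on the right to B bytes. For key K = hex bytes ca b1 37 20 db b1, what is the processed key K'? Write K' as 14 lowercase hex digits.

Key hex bytes ca b1 37 20 db b1 is 6 bytes ≤ B = 7; zero-pad to 7 bytes: K' = ca b1 37 20 db b1 00.

cab13720dbb100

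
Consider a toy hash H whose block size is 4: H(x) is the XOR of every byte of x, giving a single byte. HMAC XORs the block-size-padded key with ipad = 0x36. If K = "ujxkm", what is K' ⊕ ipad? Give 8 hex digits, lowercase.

Key "ujxkm" = 75 6a 78 6b 6d is 5 bytes > B = 4, so hash it first: H(key) = 61, then zero-pad to 4 bytes: K' = 61 00 00 00.
XOR each byte with 0x36: 61⊕36=57, 00⊕36=36, 00⊕36=36, 00⊕36=36.

57363636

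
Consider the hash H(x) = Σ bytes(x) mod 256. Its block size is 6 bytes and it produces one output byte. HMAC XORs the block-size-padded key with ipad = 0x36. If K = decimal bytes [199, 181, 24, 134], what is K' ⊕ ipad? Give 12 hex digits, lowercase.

f1832eb03636

Key decimal bytes [199, 181, 24, 134] = c7 b5 18 86 is 4 bytes ≤ B = 6; zero-pad to 6 bytes: K' = c7 b5 18 86 00 00.
XOR each byte with 0x36: c7⊕36=f1, b5⊕36=83, 18⊕36=2e, 86⊕36=b0, 00⊕36=36, 00⊕36=36.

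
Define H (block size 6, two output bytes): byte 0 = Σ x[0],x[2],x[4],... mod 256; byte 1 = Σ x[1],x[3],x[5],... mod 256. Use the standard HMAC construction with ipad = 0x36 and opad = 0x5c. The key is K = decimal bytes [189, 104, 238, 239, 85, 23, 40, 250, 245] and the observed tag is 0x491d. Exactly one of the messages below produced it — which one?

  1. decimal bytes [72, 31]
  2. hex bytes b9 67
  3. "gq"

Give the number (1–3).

2

Key decimal bytes [189, 104, 238, 239, 85, 23, 40, 250, 245] = bd 68 ee ef 55 17 28 fa f5 is 9 bytes > B = 6, so hash it first: H(key) = 1d 68, then zero-pad to 6 bytes: K' = 1d 68 00 00 00 00.
K' ⊕ ipad = 2b 5e 36 36 36 36; K' ⊕ opad = 41 34 5c 5c 5c 5c.
m1: inner = H(2b 5e 36 36 36 36 48 1f) = df e9; tag = H(41 34 5c 5c 5c 5c df e9) = d8d5
m2: inner = H(2b 5e 36 36 36 36 b9 67) = 50 31; tag = H(41 34 5c 5c 5c 5c 50 31) = 491d ← matches
m3: inner = H(2b 5e 36 36 36 36 67 71) = fe 3b; tag = H(41 34 5c 5c 5c 5c fe 3b) = f727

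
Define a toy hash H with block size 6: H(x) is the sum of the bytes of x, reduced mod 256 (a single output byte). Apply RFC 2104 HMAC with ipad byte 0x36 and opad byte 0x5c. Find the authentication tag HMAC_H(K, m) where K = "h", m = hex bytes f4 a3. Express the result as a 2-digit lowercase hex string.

03

Key "h" = 68 is 1 byte ≤ B = 6; zero-pad to 6 bytes: K' = 68 00 00 00 00 00.
K' ⊕ ipad = 5e 36 36 36 36 36.  K' ⊕ opad = 34 5c 5c 5c 5c 5c.
Inner input = (K'⊕ipad) ∥ m = 5e 36 36 36 36 36 ∥ f4 a3.
Inner hash: sum = 94+54+54+54+54+54+244+163 = 771; mod 256 = 3 → 03.
Outer input = (K'⊕opad) ∥ inner = 34 5c 5c 5c 5c 5c ∥ 03.
Outer hash (tag): sum = 52+92+92+92+92+92+3 = 515; mod 256 = 3 → 03.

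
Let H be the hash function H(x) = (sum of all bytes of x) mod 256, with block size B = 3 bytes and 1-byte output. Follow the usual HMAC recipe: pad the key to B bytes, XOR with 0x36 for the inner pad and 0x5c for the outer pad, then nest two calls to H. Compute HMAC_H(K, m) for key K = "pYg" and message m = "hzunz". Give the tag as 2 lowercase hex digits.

Key "pYg" = 70 59 67 is exactly B = 3 bytes: K' = 70 59 67.
K' ⊕ ipad = 46 6f 51.  K' ⊕ opad = 2c 05 3b.
Inner input = (K'⊕ipad) ∥ m = 46 6f 51 ∥ 68 7a 75 6e 7a.
Inner hash: sum = 70+111+81+104+122+117+110+122 = 837; mod 256 = 69 → 45.
Outer input = (K'⊕opad) ∥ inner = 2c 05 3b ∥ 45.
Outer hash (tag): sum = 44+5+59+69 = 177 → b1.

b1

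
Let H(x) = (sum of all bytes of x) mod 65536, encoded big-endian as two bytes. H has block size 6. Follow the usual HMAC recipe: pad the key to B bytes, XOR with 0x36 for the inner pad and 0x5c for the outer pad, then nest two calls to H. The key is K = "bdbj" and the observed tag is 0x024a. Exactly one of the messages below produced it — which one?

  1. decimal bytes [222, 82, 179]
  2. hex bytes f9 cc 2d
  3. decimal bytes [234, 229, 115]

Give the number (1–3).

Key "bdbj" = 62 64 62 6a is 4 bytes ≤ B = 6; zero-pad to 6 bytes: K' = 62 64 62 6a 00 00.
K' ⊕ ipad = 54 52 54 5c 36 36; K' ⊕ opad = 3e 38 3e 36 5c 5c.
m1: inner = H(54 52 54 5c 36 36 de 52 b3) = 03 a5; tag = H(3e 38 3e 36 5c 5c 03 a5) = 024a ← matches
m2: inner = H(54 52 54 5c 36 36 f9 cc 2d) = 03 b4; tag = H(3e 38 3e 36 5c 5c 03 b4) = 0259
m3: inner = H(54 52 54 5c 36 36 ea e5 73) = 04 04; tag = H(3e 38 3e 36 5c 5c 04 04) = 01aa

1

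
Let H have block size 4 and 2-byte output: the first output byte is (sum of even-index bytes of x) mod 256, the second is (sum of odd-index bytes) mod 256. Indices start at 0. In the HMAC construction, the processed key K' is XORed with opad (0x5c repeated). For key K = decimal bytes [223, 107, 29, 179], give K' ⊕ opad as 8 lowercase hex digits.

833741ef

Key decimal bytes [223, 107, 29, 179] = df 6b 1d b3 is exactly B = 4 bytes: K' = df 6b 1d b3.
XOR each byte with 0x5c: df⊕5c=83, 6b⊕5c=37, 1d⊕5c=41, b3⊕5c=ef.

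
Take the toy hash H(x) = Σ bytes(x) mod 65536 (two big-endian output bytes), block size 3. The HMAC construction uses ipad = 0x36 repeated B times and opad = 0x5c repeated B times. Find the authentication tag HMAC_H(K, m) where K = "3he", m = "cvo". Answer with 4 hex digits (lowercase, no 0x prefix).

Key "3he" = 33 68 65 is exactly B = 3 bytes: K' = 33 68 65.
K' ⊕ ipad = 05 5e 53.  K' ⊕ opad = 6f 34 39.
Inner input = (K'⊕ipad) ∥ m = 05 5e 53 ∥ 63 76 6f.
Inner hash: sum = 5+94+83+99+118+111 = 510 → 01 fe.
Outer input = (K'⊕opad) ∥ inner = 6f 34 39 ∥ 01 fe.
Outer hash (tag): sum = 111+52+57+1+254 = 475 → 01 db.

01db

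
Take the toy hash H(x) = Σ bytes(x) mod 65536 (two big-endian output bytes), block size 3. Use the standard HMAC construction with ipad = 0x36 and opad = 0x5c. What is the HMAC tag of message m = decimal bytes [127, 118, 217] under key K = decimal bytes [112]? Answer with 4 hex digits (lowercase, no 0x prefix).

0166

Key decimal bytes [112] = 70 is 1 byte ≤ B = 3; zero-pad to 3 bytes: K' = 70 00 00.
K' ⊕ ipad = 46 36 36.  K' ⊕ opad = 2c 5c 5c.
Inner input = (K'⊕ipad) ∥ m = 46 36 36 ∥ 7f 76 d9.
Inner hash: sum = 70+54+54+127+118+217 = 640 → 02 80.
Outer input = (K'⊕opad) ∥ inner = 2c 5c 5c ∥ 02 80.
Outer hash (tag): sum = 44+92+92+2+128 = 358 → 01 66.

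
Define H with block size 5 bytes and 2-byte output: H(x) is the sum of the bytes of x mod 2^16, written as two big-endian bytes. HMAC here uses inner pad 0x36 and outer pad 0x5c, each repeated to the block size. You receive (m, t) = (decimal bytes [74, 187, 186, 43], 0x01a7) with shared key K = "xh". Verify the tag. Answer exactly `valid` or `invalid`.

valid

Key "xh" = 78 68 is 2 bytes ≤ B = 5; zero-pad to 5 bytes: K' = 78 68 00 00 00.
K' ⊕ ipad = 4e 5e 36 36 36; K' ⊕ opad = 24 34 5c 5c 5c.
Inner hash: sum = 78+94+54+54+54+74+187+186+43 = 824 → 03 38.
Outer hash (recomputed tag): sum = 36+52+92+92+92+3+56 = 423 → 01 a7.
Recomputed tag = 01a7; claimed = 01a7 → match.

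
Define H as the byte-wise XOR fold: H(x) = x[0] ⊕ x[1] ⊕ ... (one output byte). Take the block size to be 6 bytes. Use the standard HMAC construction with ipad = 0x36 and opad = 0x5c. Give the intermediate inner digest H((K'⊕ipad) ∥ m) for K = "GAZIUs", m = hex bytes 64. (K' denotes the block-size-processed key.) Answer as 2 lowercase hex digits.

57

Key "GAZIUs" = 47 41 5a 49 55 73 is exactly B = 6 bytes: K' = 47 41 5a 49 55 73.
K' ⊕ ipad = 71 77 6c 7f 63 45.
Inner input = 71 77 6c 7f 63 45 ∥ 64.
Inner hash: XOR 71⊕77⊕6c⊕7f⊕63⊕45⊕64 = 57.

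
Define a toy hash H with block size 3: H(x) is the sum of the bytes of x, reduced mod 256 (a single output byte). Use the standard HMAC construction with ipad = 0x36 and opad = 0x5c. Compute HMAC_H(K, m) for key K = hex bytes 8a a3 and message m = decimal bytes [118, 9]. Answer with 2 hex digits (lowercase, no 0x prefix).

37

Key hex bytes 8a a3 is 2 bytes ≤ B = 3; zero-pad to 3 bytes: K' = 8a a3 00.
K' ⊕ ipad = bc 95 36.  K' ⊕ opad = d6 ff 5c.
Inner input = (K'⊕ipad) ∥ m = bc 95 36 ∥ 76 09.
Inner hash: sum = 188+149+54+118+9 = 518; mod 256 = 6 → 06.
Outer input = (K'⊕opad) ∥ inner = d6 ff 5c ∥ 06.
Outer hash (tag): sum = 214+255+92+6 = 567; mod 256 = 55 → 37.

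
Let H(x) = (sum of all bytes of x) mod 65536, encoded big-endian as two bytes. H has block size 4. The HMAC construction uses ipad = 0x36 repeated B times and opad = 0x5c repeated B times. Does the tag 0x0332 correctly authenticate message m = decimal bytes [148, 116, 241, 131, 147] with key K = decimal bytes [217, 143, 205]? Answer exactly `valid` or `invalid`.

Key decimal bytes [217, 143, 205] = d9 8f cd is 3 bytes ≤ B = 4; zero-pad to 4 bytes: K' = d9 8f cd 00.
K' ⊕ ipad = ef b9 fb 36; K' ⊕ opad = 85 d3 91 5c.
Inner hash: sum = 239+185+251+54+148+116+241+131+147 = 1512 → 05 e8.
Outer hash (recomputed tag): sum = 133+211+145+92+5+232 = 818 → 03 32.
Recomputed tag = 0332; claimed = 0332 → match.

valid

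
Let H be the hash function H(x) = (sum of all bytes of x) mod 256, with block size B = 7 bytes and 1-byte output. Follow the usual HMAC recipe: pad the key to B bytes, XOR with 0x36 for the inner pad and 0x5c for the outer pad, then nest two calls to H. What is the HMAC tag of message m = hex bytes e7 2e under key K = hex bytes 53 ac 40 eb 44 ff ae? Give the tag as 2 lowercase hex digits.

b9

Key hex bytes 53 ac 40 eb 44 ff ae is exactly B = 7 bytes: K' = 53 ac 40 eb 44 ff ae.
K' ⊕ ipad = 65 9a 76 dd 72 c9 98.  K' ⊕ opad = 0f f0 1c b7 18 a3 f2.
Inner input = (K'⊕ipad) ∥ m = 65 9a 76 dd 72 c9 98 ∥ e7 2e.
Inner hash: sum = 101+154+118+221+114+201+152+231+46 = 1338; mod 256 = 58 → 3a.
Outer input = (K'⊕opad) ∥ inner = 0f f0 1c b7 18 a3 f2 ∥ 3a.
Outer hash (tag): sum = 15+240+28+183+24+163+242+58 = 953; mod 256 = 185 → b9.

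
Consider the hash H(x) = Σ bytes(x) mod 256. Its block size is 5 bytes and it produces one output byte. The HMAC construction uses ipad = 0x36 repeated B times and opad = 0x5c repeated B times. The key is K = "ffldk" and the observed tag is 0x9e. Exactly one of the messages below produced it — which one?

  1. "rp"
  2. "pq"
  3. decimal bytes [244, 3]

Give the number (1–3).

Key "ffldk" = 66 66 6c 64 6b is exactly B = 5 bytes: K' = 66 66 6c 64 6b.
K' ⊕ ipad = 50 50 5a 52 5d; K' ⊕ opad = 3a 3a 30 38 37.
m1: inner = H(50 50 5a 52 5d 72 70) = 8b; tag = H(3a 3a 30 38 37 8b) = 9e ← matches
m2: inner = H(50 50 5a 52 5d 70 71) = 8a; tag = H(3a 3a 30 38 37 8a) = 9d
m3: inner = H(50 50 5a 52 5d f4 03) = a0; tag = H(3a 3a 30 38 37 a0) = b3

1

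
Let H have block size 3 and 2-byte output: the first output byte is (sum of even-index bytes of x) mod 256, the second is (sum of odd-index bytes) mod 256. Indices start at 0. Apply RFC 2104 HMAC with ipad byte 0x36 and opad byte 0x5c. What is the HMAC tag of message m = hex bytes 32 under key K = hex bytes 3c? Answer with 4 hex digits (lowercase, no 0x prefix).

Key hex bytes 3c is 1 byte ≤ B = 3; zero-pad to 3 bytes: K' = 3c 00 00.
K' ⊕ ipad = 0a 36 36.  K' ⊕ opad = 60 5c 5c.
Inner input = (K'⊕ipad) ∥ m = 0a 36 36 ∥ 32.
Inner hash: even-index sum = 64 mod 256 = 64; odd-index sum = 104 mod 256 = 104 → 40 68.
Outer input = (K'⊕opad) ∥ inner = 60 5c 5c ∥ 40 68.
Outer hash (tag): even-index sum = 292 mod 256 = 36; odd-index sum = 156 mod 256 = 156 → 24 9c.

249c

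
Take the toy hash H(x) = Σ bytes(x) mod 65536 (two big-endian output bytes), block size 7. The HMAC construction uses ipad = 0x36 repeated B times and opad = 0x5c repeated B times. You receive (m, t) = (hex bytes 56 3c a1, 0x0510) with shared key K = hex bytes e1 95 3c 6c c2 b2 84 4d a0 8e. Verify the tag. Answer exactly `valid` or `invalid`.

invalid

Key hex bytes e1 95 3c 6c c2 b2 84 4d a0 8e is 10 bytes > B = 7, so hash it first: H(key) = 05 91, then zero-pad to 7 bytes: K' = 05 91 00 00 00 00 00.
K' ⊕ ipad = 33 a7 36 36 36 36 36; K' ⊕ opad = 59 cd 5c 5c 5c 5c 5c.
Inner hash: sum = 51+167+54+54+54+54+54+86+60+161 = 795 → 03 1b.
Outer hash (recomputed tag): sum = 89+205+92+92+92+92+92+3+27 = 784 → 03 10.
Recomputed tag = 0310; claimed = 0510 → mismatch.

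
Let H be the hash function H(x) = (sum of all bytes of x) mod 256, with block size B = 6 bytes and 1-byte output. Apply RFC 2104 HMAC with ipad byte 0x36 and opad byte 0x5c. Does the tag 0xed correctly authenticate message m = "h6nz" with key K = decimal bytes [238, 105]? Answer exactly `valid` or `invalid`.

invalid

Key decimal bytes [238, 105] = ee 69 is 2 bytes ≤ B = 6; zero-pad to 6 bytes: K' = ee 69 00 00 00 00.
K' ⊕ ipad = d8 5f 36 36 36 36; K' ⊕ opad = b2 35 5c 5c 5c 5c.
Inner hash: sum = 216+95+54+54+54+54+104+54+110+122 = 917; mod 256 = 149 → 95.
Outer hash (recomputed tag): sum = 178+53+92+92+92+92+149 = 748; mod 256 = 236 → ec.
Recomputed tag = ec; claimed = ed → mismatch.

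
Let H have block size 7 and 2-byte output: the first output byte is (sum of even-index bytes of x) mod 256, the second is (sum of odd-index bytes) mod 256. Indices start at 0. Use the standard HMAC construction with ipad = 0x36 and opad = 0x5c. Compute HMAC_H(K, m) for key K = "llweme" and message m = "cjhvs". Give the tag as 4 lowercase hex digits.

26ae

Key "llweme" = 6c 6c 77 65 6d 65 is 6 bytes ≤ B = 7; zero-pad to 7 bytes: K' = 6c 6c 77 65 6d 65 00.
K' ⊕ ipad = 5a 5a 41 53 5b 53 36.  K' ⊕ opad = 30 30 2b 39 31 39 5c.
Inner input = (K'⊕ipad) ∥ m = 5a 5a 41 53 5b 53 36 ∥ 63 6a 68 76 73.
Inner hash: even-index sum = 524 mod 256 = 12; odd-index sum = 574 mod 256 = 62 → 0c 3e.
Outer input = (K'⊕opad) ∥ inner = 30 30 2b 39 31 39 5c ∥ 0c 3e.
Outer hash (tag): even-index sum = 294 mod 256 = 38; odd-index sum = 174 mod 256 = 174 → 26 ae.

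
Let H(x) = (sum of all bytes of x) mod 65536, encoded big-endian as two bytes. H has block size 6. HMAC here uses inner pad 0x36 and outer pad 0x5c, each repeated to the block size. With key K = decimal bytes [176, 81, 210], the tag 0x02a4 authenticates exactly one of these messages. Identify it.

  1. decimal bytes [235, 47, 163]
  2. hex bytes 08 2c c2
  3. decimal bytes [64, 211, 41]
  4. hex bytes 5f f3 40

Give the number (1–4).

4

Key decimal bytes [176, 81, 210] = b0 51 d2 is 3 bytes ≤ B = 6; zero-pad to 6 bytes: K' = b0 51 d2 00 00 00.
K' ⊕ ipad = 86 67 e4 36 36 36; K' ⊕ opad = ec 0d 8e 5c 5c 5c.
m1: inner = H(86 67 e4 36 36 36 eb 2f a3) = 04 30; tag = H(ec 0d 8e 5c 5c 5c 04 30) = 02cf
m2: inner = H(86 67 e4 36 36 36 08 2c c2) = 03 69; tag = H(ec 0d 8e 5c 5c 5c 03 69) = 0307
m3: inner = H(86 67 e4 36 36 36 40 d3 29) = 03 af; tag = H(ec 0d 8e 5c 5c 5c 03 af) = 034d
m4: inner = H(86 67 e4 36 36 36 5f f3 40) = 04 05; tag = H(ec 0d 8e 5c 5c 5c 04 05) = 02a4 ← matches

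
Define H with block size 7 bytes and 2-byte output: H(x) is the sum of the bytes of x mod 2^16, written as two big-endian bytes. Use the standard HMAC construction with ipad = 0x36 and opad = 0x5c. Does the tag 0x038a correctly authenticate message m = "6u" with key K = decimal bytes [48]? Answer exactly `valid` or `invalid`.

valid

Key decimal bytes [48] = 30 is 1 byte ≤ B = 7; zero-pad to 7 bytes: K' = 30 00 00 00 00 00 00.
K' ⊕ ipad = 06 36 36 36 36 36 36; K' ⊕ opad = 6c 5c 5c 5c 5c 5c 5c.
Inner hash: sum = 6+54+54+54+54+54+54+54+117 = 501 → 01 f5.
Outer hash (recomputed tag): sum = 108+92+92+92+92+92+92+1+245 = 906 → 03 8a.
Recomputed tag = 038a; claimed = 038a → match.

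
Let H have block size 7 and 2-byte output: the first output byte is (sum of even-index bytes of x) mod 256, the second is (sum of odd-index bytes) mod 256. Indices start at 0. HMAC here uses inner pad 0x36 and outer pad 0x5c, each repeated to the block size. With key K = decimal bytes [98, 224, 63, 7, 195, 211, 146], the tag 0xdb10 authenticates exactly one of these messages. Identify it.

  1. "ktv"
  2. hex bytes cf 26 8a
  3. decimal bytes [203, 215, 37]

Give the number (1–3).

1

Key decimal bytes [98, 224, 63, 7, 195, 211, 146] = 62 e0 3f 07 c3 d3 92 is exactly B = 7 bytes: K' = 62 e0 3f 07 c3 d3 92.
K' ⊕ ipad = 54 d6 09 31 f5 e5 a4; K' ⊕ opad = 3e bc 63 5b 9f 8f ce.
m1: inner = H(54 d6 09 31 f5 e5 a4 6b 74 76) = 6a cd; tag = H(3e bc 63 5b 9f 8f ce 6a cd) = db10 ← matches
m2: inner = H(54 d6 09 31 f5 e5 a4 cf 26 8a) = 1c 45; tag = H(3e bc 63 5b 9f 8f ce 1c 45) = 53c2
m3: inner = H(54 d6 09 31 f5 e5 a4 cb d7 25) = cd dc; tag = H(3e bc 63 5b 9f 8f ce cd dc) = ea73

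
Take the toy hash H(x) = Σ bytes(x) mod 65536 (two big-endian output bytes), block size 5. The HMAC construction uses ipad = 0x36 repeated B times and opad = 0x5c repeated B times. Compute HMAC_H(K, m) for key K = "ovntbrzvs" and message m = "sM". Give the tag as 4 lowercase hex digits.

0276

Key "ovntbrzvs" = 6f 76 6e 74 62 72 7a 76 73 is 9 bytes > B = 5, so hash it first: H(key) = 03 fe, then zero-pad to 5 bytes: K' = 03 fe 00 00 00.
K' ⊕ ipad = 35 c8 36 36 36.  K' ⊕ opad = 5f a2 5c 5c 5c.
Inner input = (K'⊕ipad) ∥ m = 35 c8 36 36 36 ∥ 73 4d.
Inner hash: sum = 53+200+54+54+54+115+77 = 607 → 02 5f.
Outer input = (K'⊕opad) ∥ inner = 5f a2 5c 5c 5c ∥ 02 5f.
Outer hash (tag): sum = 95+162+92+92+92+2+95 = 630 → 02 76.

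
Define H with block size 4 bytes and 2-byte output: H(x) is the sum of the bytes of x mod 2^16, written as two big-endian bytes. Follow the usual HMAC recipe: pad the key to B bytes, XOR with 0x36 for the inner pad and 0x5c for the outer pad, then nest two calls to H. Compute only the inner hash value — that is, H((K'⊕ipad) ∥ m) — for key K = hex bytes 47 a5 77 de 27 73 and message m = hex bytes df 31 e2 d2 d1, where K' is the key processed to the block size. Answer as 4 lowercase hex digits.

Key hex bytes 47 a5 77 de 27 73 is 6 bytes > B = 4, so hash it first: H(key) = 02 db, then zero-pad to 4 bytes: K' = 02 db 00 00.
K' ⊕ ipad = 34 ed 36 36.
Inner input = 34 ed 36 36 ∥ df 31 e2 d2 d1.
Inner hash: sum = 52+237+54+54+223+49+226+210+209 = 1314 → 05 22.

0522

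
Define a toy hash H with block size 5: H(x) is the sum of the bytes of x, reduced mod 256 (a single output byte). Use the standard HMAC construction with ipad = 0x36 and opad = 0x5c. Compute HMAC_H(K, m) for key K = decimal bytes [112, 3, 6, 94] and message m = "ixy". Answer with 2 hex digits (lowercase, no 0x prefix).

e6

Key decimal bytes [112, 3, 6, 94] = 70 03 06 5e is 4 bytes ≤ B = 5; zero-pad to 5 bytes: K' = 70 03 06 5e 00.
K' ⊕ ipad = 46 35 30 68 36.  K' ⊕ opad = 2c 5f 5a 02 5c.
Inner input = (K'⊕ipad) ∥ m = 46 35 30 68 36 ∥ 69 78 79.
Inner hash: sum = 70+53+48+104+54+105+120+121 = 675; mod 256 = 163 → a3.
Outer input = (K'⊕opad) ∥ inner = 2c 5f 5a 02 5c ∥ a3.
Outer hash (tag): sum = 44+95+90+2+92+163 = 486; mod 256 = 230 → e6.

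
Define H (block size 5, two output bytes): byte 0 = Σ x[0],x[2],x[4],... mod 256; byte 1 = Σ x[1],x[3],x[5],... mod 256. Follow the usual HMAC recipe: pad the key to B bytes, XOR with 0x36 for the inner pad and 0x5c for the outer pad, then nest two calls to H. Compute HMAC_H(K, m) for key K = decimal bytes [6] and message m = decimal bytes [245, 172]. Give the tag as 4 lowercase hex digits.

7300

Key decimal bytes [6] = 06 is 1 byte ≤ B = 5; zero-pad to 5 bytes: K' = 06 00 00 00 00.
K' ⊕ ipad = 30 36 36 36 36.  K' ⊕ opad = 5a 5c 5c 5c 5c.
Inner input = (K'⊕ipad) ∥ m = 30 36 36 36 36 ∥ f5 ac.
Inner hash: even-index sum = 328 mod 256 = 72; odd-index sum = 353 mod 256 = 97 → 48 61.
Outer input = (K'⊕opad) ∥ inner = 5a 5c 5c 5c 5c ∥ 48 61.
Outer hash (tag): even-index sum = 371 mod 256 = 115; odd-index sum = 256 mod 256 = 0 → 73 00.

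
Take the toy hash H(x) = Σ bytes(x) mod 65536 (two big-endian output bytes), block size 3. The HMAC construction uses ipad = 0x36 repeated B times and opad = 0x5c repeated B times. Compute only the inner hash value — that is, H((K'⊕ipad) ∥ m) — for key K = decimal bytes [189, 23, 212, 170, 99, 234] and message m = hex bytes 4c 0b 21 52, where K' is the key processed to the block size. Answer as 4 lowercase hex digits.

01de

Key decimal bytes [189, 23, 212, 170, 99, 234] = bd 17 d4 aa 63 ea is 6 bytes > B = 3, so hash it first: H(key) = 03 9f, then zero-pad to 3 bytes: K' = 03 9f 00.
K' ⊕ ipad = 35 a9 36.
Inner input = 35 a9 36 ∥ 4c 0b 21 52.
Inner hash: sum = 53+169+54+76+11+33+82 = 478 → 01 de.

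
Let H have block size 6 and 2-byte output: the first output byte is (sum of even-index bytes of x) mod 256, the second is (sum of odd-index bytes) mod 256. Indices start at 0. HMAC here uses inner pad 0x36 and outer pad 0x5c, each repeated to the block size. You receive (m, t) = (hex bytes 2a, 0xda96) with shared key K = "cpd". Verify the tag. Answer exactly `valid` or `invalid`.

Key "cpd" = 63 70 64 is 3 bytes ≤ B = 6; zero-pad to 6 bytes: K' = 63 70 64 00 00 00.
K' ⊕ ipad = 55 46 52 36 36 36; K' ⊕ opad = 3f 2c 38 5c 5c 5c.
Inner hash: even-index sum = 263 mod 256 = 7; odd-index sum = 178 mod 256 = 178 → 07 b2.
Outer hash (recomputed tag): even-index sum = 218 mod 256 = 218; odd-index sum = 406 mod 256 = 150 → da 96.
Recomputed tag = da96; claimed = da96 → match.

valid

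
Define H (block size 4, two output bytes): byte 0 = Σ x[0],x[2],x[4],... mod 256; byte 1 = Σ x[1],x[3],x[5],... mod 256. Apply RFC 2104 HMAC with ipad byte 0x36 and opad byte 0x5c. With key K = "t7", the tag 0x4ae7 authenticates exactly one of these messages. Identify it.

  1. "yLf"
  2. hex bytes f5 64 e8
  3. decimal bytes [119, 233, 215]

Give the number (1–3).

Key "t7" = 74 37 is 2 bytes ≤ B = 4; zero-pad to 4 bytes: K' = 74 37 00 00.
K' ⊕ ipad = 42 01 36 36; K' ⊕ opad = 28 6b 5c 5c.
m1: inner = H(42 01 36 36 79 4c 66) = 57 83; tag = H(28 6b 5c 5c 57 83) = db4a
m2: inner = H(42 01 36 36 f5 64 e8) = 55 9b; tag = H(28 6b 5c 5c 55 9b) = d962
m3: inner = H(42 01 36 36 77 e9 d7) = c6 20; tag = H(28 6b 5c 5c c6 20) = 4ae7 ← matches

3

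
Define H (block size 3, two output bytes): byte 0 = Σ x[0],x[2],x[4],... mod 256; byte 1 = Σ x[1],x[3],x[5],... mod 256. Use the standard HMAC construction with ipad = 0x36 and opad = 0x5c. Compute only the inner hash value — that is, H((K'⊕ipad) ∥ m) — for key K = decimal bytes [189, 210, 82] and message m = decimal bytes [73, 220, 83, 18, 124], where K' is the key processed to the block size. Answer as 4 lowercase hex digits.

Key decimal bytes [189, 210, 82] = bd d2 52 is exactly B = 3 bytes: K' = bd d2 52.
K' ⊕ ipad = 8b e4 64.
Inner input = 8b e4 64 ∥ 49 dc 53 12 7c.
Inner hash: even-index sum = 477 mod 256 = 221; odd-index sum = 508 mod 256 = 252 → dd fc.

ddfc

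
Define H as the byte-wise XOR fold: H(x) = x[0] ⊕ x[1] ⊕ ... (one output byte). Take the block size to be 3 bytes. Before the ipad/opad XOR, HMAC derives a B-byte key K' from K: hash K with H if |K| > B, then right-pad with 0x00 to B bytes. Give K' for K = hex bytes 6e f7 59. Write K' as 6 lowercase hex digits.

6ef759

Key hex bytes 6e f7 59 is exactly B = 3 bytes: K' = 6e f7 59.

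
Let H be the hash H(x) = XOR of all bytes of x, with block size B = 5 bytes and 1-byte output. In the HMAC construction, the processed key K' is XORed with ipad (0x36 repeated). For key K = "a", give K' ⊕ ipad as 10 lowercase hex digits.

5736363636

Key "a" = 61 is 1 byte ≤ B = 5; zero-pad to 5 bytes: K' = 61 00 00 00 00.
XOR each byte with 0x36: 61⊕36=57, 00⊕36=36, 00⊕36=36, 00⊕36=36, 00⊕36=36.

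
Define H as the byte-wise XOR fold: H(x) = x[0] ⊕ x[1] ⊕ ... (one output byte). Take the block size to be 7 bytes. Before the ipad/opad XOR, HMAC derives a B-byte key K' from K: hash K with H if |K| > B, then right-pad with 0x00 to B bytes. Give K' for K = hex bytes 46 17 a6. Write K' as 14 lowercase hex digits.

Key hex bytes 46 17 a6 is 3 bytes ≤ B = 7; zero-pad to 7 bytes: K' = 46 17 a6 00 00 00 00.

4617a600000000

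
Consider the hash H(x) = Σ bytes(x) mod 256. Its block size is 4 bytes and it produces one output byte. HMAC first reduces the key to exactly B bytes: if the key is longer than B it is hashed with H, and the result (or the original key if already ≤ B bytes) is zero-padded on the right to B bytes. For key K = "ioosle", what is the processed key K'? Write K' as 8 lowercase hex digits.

|K| = 6 > B = 4, so first hash the key.
H(K): sum = 105+111+111+115+108+101 = 651; mod 256 = 139 → 8b.
Zero-pad H(K) = 8b to 4 bytes: K' = 8b 00 00 00.

8b000000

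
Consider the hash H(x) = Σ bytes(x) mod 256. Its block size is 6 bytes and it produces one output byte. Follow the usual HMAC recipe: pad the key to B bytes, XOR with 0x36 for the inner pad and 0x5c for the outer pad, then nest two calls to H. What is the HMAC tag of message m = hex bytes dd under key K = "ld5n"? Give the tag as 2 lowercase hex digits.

Key "ld5n" = 6c 64 35 6e is 4 bytes ≤ B = 6; zero-pad to 6 bytes: K' = 6c 64 35 6e 00 00.
K' ⊕ ipad = 5a 52 03 58 36 36.  K' ⊕ opad = 30 38 69 32 5c 5c.
Inner input = (K'⊕ipad) ∥ m = 5a 52 03 58 36 36 ∥ dd.
Inner hash: sum = 90+82+3+88+54+54+221 = 592; mod 256 = 80 → 50.
Outer input = (K'⊕opad) ∥ inner = 30 38 69 32 5c 5c ∥ 50.
Outer hash (tag): sum = 48+56+105+50+92+92+80 = 523; mod 256 = 11 → 0b.

0b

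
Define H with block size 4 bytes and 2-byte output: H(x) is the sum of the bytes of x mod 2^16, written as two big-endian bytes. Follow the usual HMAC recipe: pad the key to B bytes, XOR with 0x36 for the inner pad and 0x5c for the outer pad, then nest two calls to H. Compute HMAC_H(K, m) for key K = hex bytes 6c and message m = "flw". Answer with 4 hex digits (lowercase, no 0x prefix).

018b

Key hex bytes 6c is 1 byte ≤ B = 4; zero-pad to 4 bytes: K' = 6c 00 00 00.
K' ⊕ ipad = 5a 36 36 36.  K' ⊕ opad = 30 5c 5c 5c.
Inner input = (K'⊕ipad) ∥ m = 5a 36 36 36 ∥ 66 6c 77.
Inner hash: sum = 90+54+54+54+102+108+119 = 581 → 02 45.
Outer input = (K'⊕opad) ∥ inner = 30 5c 5c 5c ∥ 02 45.
Outer hash (tag): sum = 48+92+92+92+2+69 = 395 → 01 8b.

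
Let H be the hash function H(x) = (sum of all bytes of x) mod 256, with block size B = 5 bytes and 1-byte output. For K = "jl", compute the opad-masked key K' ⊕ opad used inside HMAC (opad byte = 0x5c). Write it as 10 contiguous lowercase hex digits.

36305c5c5c

Key "jl" = 6a 6c is 2 bytes ≤ B = 5; zero-pad to 5 bytes: K' = 6a 6c 00 00 00.
XOR each byte with 0x5c: 6a⊕5c=36, 6c⊕5c=30, 00⊕5c=5c, 00⊕5c=5c, 00⊕5c=5c.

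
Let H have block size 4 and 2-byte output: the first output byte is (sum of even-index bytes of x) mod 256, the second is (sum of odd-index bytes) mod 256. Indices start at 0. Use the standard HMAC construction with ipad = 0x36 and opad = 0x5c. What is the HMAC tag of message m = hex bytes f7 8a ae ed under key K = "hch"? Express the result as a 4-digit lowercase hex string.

Key "hch" = 68 63 68 is 3 bytes ≤ B = 4; zero-pad to 4 bytes: K' = 68 63 68 00.
K' ⊕ ipad = 5e 55 5e 36.  K' ⊕ opad = 34 3f 34 5c.
Inner input = (K'⊕ipad) ∥ m = 5e 55 5e 36 ∥ f7 8a ae ed.
Inner hash: even-index sum = 609 mod 256 = 97; odd-index sum = 514 mod 256 = 2 → 61 02.
Outer input = (K'⊕opad) ∥ inner = 34 3f 34 5c ∥ 61 02.
Outer hash (tag): even-index sum = 201 mod 256 = 201; odd-index sum = 157 mod 256 = 157 → c9 9d.

c99d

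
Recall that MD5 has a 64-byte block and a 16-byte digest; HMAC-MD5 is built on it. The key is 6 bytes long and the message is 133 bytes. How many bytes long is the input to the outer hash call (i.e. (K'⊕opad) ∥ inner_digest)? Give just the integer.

80

Key is 6 ≤ 64 bytes, zero-padded: |K'| = 64.
Outer input = (K'⊕opad) ∥ H(inner) → 64 + 16 = 80 bytes.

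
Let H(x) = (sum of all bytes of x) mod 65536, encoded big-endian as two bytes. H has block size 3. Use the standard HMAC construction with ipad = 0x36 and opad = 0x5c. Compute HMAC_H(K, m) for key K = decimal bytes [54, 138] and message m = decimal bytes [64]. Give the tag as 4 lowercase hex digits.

Key decimal bytes [54, 138] = 36 8a is 2 bytes ≤ B = 3; zero-pad to 3 bytes: K' = 36 8a 00.
K' ⊕ ipad = 00 bc 36.  K' ⊕ opad = 6a d6 5c.
Inner input = (K'⊕ipad) ∥ m = 00 bc 36 ∥ 40.
Inner hash: sum = 0+188+54+64 = 306 → 01 32.
Outer input = (K'⊕opad) ∥ inner = 6a d6 5c ∥ 01 32.
Outer hash (tag): sum = 106+214+92+1+50 = 463 → 01 cf.

01cf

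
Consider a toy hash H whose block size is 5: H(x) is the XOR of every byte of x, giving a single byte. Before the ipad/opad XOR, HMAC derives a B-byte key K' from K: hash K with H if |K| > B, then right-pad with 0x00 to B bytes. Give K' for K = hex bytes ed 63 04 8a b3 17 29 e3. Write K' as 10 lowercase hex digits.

6e00000000

|K| = 8 > B = 5, so first hash the key.
H(K): XOR ed⊕63⊕04⊕8a⊕b3⊕17⊕29⊕e3 = 6e.
Zero-pad H(K) = 6e to 5 bytes: K' = 6e 00 00 00 00.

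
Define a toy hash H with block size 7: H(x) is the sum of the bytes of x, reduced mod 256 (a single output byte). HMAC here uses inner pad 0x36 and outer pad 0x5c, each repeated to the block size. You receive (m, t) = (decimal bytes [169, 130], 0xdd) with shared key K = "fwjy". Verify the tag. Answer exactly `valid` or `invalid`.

Key "fwjy" = 66 77 6a 79 is 4 bytes ≤ B = 7; zero-pad to 7 bytes: K' = 66 77 6a 79 00 00 00.
K' ⊕ ipad = 50 41 5c 4f 36 36 36; K' ⊕ opad = 3a 2b 36 25 5c 5c 5c.
Inner hash: sum = 80+65+92+79+54+54+54+169+130 = 777; mod 256 = 9 → 09.
Outer hash (recomputed tag): sum = 58+43+54+37+92+92+92+9 = 477; mod 256 = 221 → dd.
Recomputed tag = dd; claimed = dd → match.

valid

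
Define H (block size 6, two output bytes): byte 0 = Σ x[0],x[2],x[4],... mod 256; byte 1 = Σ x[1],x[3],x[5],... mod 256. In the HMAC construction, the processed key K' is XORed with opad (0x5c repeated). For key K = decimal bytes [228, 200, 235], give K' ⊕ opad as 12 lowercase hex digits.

b894b75c5c5c

Key decimal bytes [228, 200, 235] = e4 c8 eb is 3 bytes ≤ B = 6; zero-pad to 6 bytes: K' = e4 c8 eb 00 00 00.
XOR each byte with 0x5c: e4⊕5c=b8, c8⊕5c=94, eb⊕5c=b7, 00⊕5c=5c, 00⊕5c=5c, 00⊕5c=5c.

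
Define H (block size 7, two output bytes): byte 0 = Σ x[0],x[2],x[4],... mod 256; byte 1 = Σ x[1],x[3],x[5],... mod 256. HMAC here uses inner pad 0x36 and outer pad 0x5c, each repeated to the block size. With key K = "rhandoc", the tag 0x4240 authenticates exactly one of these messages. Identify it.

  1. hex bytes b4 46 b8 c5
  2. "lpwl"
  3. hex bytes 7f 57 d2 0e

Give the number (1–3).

Key "rhandoc" = 72 68 61 6e 64 6f 63 is exactly B = 7 bytes: K' = 72 68 61 6e 64 6f 63.
K' ⊕ ipad = 44 5e 57 58 52 59 55; K' ⊕ opad = 2e 34 3d 32 38 33 3f.
m1: inner = H(44 5e 57 58 52 59 55 b4 46 b8 c5) = 4d 7b; tag = H(2e 34 3d 32 38 33 3f 4d 7b) = 5de6
m2: inner = H(44 5e 57 58 52 59 55 6c 70 77 6c) = 1e f2; tag = H(2e 34 3d 32 38 33 3f 1e f2) = d4b7
m3: inner = H(44 5e 57 58 52 59 55 7f 57 d2 0e) = a7 60; tag = H(2e 34 3d 32 38 33 3f a7 60) = 4240 ← matches

3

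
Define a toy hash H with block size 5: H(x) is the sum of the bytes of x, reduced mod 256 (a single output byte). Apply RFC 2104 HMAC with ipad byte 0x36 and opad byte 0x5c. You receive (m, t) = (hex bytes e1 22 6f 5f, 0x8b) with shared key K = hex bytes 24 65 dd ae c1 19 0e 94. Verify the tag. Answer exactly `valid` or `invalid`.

Key hex bytes 24 65 dd ae c1 19 0e 94 is 8 bytes > B = 5, so hash it first: H(key) = 90, then zero-pad to 5 bytes: K' = 90 00 00 00 00.
K' ⊕ ipad = a6 36 36 36 36; K' ⊕ opad = cc 5c 5c 5c 5c.
Inner hash: sum = 166+54+54+54+54+225+34+111+95 = 847; mod 256 = 79 → 4f.
Outer hash (recomputed tag): sum = 204+92+92+92+92+79 = 651; mod 256 = 139 → 8b.
Recomputed tag = 8b; claimed = 8b → match.

valid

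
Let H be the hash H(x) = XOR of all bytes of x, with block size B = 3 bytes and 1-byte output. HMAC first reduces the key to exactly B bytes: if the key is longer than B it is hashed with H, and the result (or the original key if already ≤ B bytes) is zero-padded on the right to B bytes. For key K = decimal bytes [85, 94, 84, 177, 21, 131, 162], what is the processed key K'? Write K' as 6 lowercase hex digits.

|K| = 7 > B = 3, so first hash the key.
H(K): XOR 55⊕5e⊕54⊕b1⊕15⊕83⊕a2 = da.
Zero-pad H(K) = da to 3 bytes: K' = da 00 00.

da0000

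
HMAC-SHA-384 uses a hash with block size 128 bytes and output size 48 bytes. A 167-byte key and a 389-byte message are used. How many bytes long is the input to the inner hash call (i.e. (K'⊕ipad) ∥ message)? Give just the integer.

Key is 167 > 128 bytes, so it is hashed to 48 bytes then zero-padded to 128: |K'| = 128.
Inner input = (K'⊕ipad) ∥ m → 128 + 389 = 517 bytes.

517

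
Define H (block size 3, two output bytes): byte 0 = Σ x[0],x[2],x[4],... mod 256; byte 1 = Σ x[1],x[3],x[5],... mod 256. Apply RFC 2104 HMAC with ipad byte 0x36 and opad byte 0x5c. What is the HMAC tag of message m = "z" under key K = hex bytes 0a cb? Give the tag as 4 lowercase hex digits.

2909

Key hex bytes 0a cb is 2 bytes ≤ B = 3; zero-pad to 3 bytes: K' = 0a cb 00.
K' ⊕ ipad = 3c fd 36.  K' ⊕ opad = 56 97 5c.
Inner input = (K'⊕ipad) ∥ m = 3c fd 36 ∥ 7a.
Inner hash: even-index sum = 114 mod 256 = 114; odd-index sum = 375 mod 256 = 119 → 72 77.
Outer input = (K'⊕opad) ∥ inner = 56 97 5c ∥ 72 77.
Outer hash (tag): even-index sum = 297 mod 256 = 41; odd-index sum = 265 mod 256 = 9 → 29 09.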